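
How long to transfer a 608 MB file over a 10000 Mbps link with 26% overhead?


Effective throughput = 10000 * (1 - 26/100) = 7400 Mbps
File size in Mb = 608 * 8 = 4864 Mb
Time = 4864 / 7400
Time = 0.6573 seconds


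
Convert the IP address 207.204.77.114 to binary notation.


207 = 11001111
204 = 11001100
77 = 01001101
114 = 01110010
Binary: 11001111.11001100.01001101.01110010


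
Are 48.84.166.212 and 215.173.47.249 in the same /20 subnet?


Mask: 255.255.240.0
48.84.166.212 AND mask = 48.84.160.0
215.173.47.249 AND mask = 215.173.32.0
No, different subnets (48.84.160.0 vs 215.173.32.0)


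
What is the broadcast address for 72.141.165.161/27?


Network: 72.141.165.160/27
Host bits = 5
Set all host bits to 1:
Broadcast: 72.141.165.191


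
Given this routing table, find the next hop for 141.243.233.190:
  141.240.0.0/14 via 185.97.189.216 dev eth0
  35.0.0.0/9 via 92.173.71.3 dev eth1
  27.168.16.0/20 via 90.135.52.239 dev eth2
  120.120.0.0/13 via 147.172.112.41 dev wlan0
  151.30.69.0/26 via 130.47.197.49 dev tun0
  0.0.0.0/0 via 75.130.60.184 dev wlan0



Longest prefix match for 141.243.233.190:
  /14 141.240.0.0: MATCH
  /9 35.0.0.0: no
  /20 27.168.16.0: no
  /13 120.120.0.0: no
  /26 151.30.69.0: no
  /0 0.0.0.0: MATCH
Selected: next-hop 185.97.189.216 via eth0 (matched /14)


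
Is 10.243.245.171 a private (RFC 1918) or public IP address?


RFC 1918 private ranges:
  10.0.0.0/8 (10.0.0.0 - 10.255.255.255)
  172.16.0.0/12 (172.16.0.0 - 172.31.255.255)
  192.168.0.0/16 (192.168.0.0 - 192.168.255.255)
Private (in 10.0.0.0/8)


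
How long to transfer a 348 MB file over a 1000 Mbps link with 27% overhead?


Effective throughput = 1000 * (1 - 27/100) = 730 Mbps
File size in Mb = 348 * 8 = 2784 Mb
Time = 2784 / 730
Time = 3.8137 seconds


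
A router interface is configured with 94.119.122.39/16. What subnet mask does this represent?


/16 means 16 network bits, 16 host bits
Binary: 11111111111111110000000000000000
Mask: 255.255.0.0


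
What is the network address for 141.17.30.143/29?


IP:   10001101.00010001.00011110.10001111
Mask: 11111111.11111111.11111111.11111000
AND operation:
Net:  10001101.00010001.00011110.10001000
Network: 141.17.30.136/29


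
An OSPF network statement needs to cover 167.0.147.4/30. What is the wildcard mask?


Subnet mask: 255.255.255.252
Wildcard = 255.255.255.255 - subnet mask
255 - 255 = 0
255 - 255 = 0
255 - 255 = 0
255 - 252 = 3
Wildcard: 0.0.0.3


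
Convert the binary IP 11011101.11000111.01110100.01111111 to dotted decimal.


11011101 = 221
11000111 = 199
01110100 = 116
01111111 = 127
IP: 221.199.116.127


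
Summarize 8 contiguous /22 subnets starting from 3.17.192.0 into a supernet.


Original prefix: /22
Number of subnets: 8 = 2^3
New prefix = 22 - 3 = 19
Supernet: 3.17.192.0/19


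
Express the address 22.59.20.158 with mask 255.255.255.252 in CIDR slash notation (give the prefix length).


Binary: 11111111.11111111.11111111.11111100
Count leading 1s
Prefix: /30


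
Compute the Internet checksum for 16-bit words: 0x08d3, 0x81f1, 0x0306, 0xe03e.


Sum all words (with carry folding):
+ 0x08d3 = 0x08d3
+ 0x81f1 = 0x8ac4
+ 0x0306 = 0x8dca
+ 0xe03e = 0x6e09
One's complement: ~0x6e09
Checksum = 0x91f6


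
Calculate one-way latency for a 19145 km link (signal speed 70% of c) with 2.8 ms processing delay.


Speed = 0.7 * 3e5 km/s = 210000 km/s
Propagation delay = 19145 / 210000 = 0.0912 s = 91.1667 ms
Processing delay = 2.8 ms
Total one-way latency = 93.9667 ms


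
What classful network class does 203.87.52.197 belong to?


First octet: 203
Binary: 11001011
110xxxxx -> Class C (192-223)
Class C, default mask 255.255.255.0 (/24)


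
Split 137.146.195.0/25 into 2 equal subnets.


New prefix = 25 + 1 = 26
Each subnet has 64 addresses
  137.146.195.0/26
  137.146.195.64/26
Subnets: 137.146.195.0/26, 137.146.195.64/26


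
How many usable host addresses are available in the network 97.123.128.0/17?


Host bits = 32 - 17 = 15
Total addresses = 2^15 = 32768
Usable = total - 2 (network and broadcast)
Usable hosts: 32766


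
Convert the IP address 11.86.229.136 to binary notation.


11 = 00001011
86 = 01010110
229 = 11100101
136 = 10001000
Binary: 00001011.01010110.11100101.10001000


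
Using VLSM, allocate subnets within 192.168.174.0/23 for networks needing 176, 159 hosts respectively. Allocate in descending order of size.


176 hosts -> /24 (254 usable): 192.168.174.0/24
159 hosts -> /24 (254 usable): 192.168.175.0/24
Allocation: 192.168.174.0/24 (176 hosts, 254 usable); 192.168.175.0/24 (159 hosts, 254 usable)


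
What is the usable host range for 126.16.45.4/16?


Network: 126.16.0.0
Broadcast: 126.16.255.255
First usable = network + 1
Last usable = broadcast - 1
Range: 126.16.0.1 to 126.16.255.254


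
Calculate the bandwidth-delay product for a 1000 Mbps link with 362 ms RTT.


BDP = bandwidth * RTT
= 1000 Mbps * 362 ms
= 1000 * 1e6 * 362 / 1000 bits
= 362000000 bits
= 45250000 bytes
= 44189.4531 KB
BDP = 362000000 bits (45250000 bytes)


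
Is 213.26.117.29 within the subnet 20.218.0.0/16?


Subnet network: 20.218.0.0
Test IP AND mask: 213.26.0.0
No, 213.26.117.29 is not in 20.218.0.0/16


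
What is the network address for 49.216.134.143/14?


IP:   00110001.11011000.10000110.10001111
Mask: 11111111.11111100.00000000.00000000
AND operation:
Net:  00110001.11011000.00000000.00000000
Network: 49.216.0.0/14


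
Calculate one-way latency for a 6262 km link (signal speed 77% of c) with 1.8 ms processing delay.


Speed = 0.77 * 3e5 km/s = 231000 km/s
Propagation delay = 6262 / 231000 = 0.0271 s = 27.1082 ms
Processing delay = 1.8 ms
Total one-way latency = 28.9082 ms


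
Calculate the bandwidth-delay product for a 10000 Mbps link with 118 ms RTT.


BDP = bandwidth * RTT
= 10000 Mbps * 118 ms
= 10000 * 1e6 * 118 / 1000 bits
= 1180000000 bits
= 147500000 bytes
= 144042.9688 KB
BDP = 1180000000 bits (147500000 bytes)


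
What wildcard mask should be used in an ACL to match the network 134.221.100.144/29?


Subnet mask: 255.255.255.248
Wildcard = 255.255.255.255 - subnet mask
255 - 255 = 0
255 - 255 = 0
255 - 255 = 0
255 - 248 = 7
Wildcard: 0.0.0.7


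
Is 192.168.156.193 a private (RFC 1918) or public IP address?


RFC 1918 private ranges:
  10.0.0.0/8 (10.0.0.0 - 10.255.255.255)
  172.16.0.0/12 (172.16.0.0 - 172.31.255.255)
  192.168.0.0/16 (192.168.0.0 - 192.168.255.255)
Private (in 192.168.0.0/16)


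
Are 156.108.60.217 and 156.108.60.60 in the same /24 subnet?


Mask: 255.255.255.0
156.108.60.217 AND mask = 156.108.60.0
156.108.60.60 AND mask = 156.108.60.0
Yes, same subnet (156.108.60.0)


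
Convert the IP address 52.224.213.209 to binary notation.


52 = 00110100
224 = 11100000
213 = 11010101
209 = 11010001
Binary: 00110100.11100000.11010101.11010001


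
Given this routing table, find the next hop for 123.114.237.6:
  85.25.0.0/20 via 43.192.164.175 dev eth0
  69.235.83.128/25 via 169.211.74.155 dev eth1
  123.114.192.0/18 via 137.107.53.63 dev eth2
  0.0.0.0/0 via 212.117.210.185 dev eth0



Longest prefix match for 123.114.237.6:
  /20 85.25.0.0: no
  /25 69.235.83.128: no
  /18 123.114.192.0: MATCH
  /0 0.0.0.0: MATCH
Selected: next-hop 137.107.53.63 via eth2 (matched /18)


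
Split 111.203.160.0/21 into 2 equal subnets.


New prefix = 21 + 1 = 22
Each subnet has 1024 addresses
  111.203.160.0/22
  111.203.164.0/22
Subnets: 111.203.160.0/22, 111.203.164.0/22


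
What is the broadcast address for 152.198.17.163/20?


Network: 152.198.16.0/20
Host bits = 12
Set all host bits to 1:
Broadcast: 152.198.31.255


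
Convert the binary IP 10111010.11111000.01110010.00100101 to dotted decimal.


10111010 = 186
11111000 = 248
01110010 = 114
00100101 = 37
IP: 186.248.114.37


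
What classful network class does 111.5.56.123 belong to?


First octet: 111
Binary: 01101111
0xxxxxxx -> Class A (1-126)
Class A, default mask 255.0.0.0 (/8)


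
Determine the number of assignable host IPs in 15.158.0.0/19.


Host bits = 32 - 19 = 13
Total addresses = 2^13 = 8192
Usable = total - 2 (network and broadcast)
Usable hosts: 8190


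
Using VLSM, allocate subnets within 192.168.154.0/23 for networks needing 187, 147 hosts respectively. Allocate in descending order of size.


187 hosts -> /24 (254 usable): 192.168.154.0/24
147 hosts -> /24 (254 usable): 192.168.155.0/24
Allocation: 192.168.154.0/24 (187 hosts, 254 usable); 192.168.155.0/24 (147 hosts, 254 usable)


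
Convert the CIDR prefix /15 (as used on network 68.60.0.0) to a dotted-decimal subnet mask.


/15 means 15 network bits, 17 host bits
Binary: 11111111111111100000000000000000
Mask: 255.254.0.0


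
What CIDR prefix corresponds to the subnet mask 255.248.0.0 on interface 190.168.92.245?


Binary: 11111111.11111000.00000000.00000000
Count leading 1s
Prefix: /13


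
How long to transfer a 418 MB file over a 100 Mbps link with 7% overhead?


Effective throughput = 100 * (1 - 7/100) = 93 Mbps
File size in Mb = 418 * 8 = 3344 Mb
Time = 3344 / 93
Time = 35.957 seconds


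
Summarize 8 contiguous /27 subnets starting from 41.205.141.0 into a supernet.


Original prefix: /27
Number of subnets: 8 = 2^3
New prefix = 27 - 3 = 24
Supernet: 41.205.141.0/24


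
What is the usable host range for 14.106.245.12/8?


Network: 14.0.0.0
Broadcast: 14.255.255.255
First usable = network + 1
Last usable = broadcast - 1
Range: 14.0.0.1 to 14.255.255.254


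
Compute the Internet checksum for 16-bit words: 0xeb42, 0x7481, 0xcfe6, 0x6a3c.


Sum all words (with carry folding):
+ 0xeb42 = 0xeb42
+ 0x7481 = 0x5fc4
+ 0xcfe6 = 0x2fab
+ 0x6a3c = 0x99e7
One's complement: ~0x99e7
Checksum = 0x6618


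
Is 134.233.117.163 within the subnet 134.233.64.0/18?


Subnet network: 134.233.64.0
Test IP AND mask: 134.233.64.0
Yes, 134.233.117.163 is in 134.233.64.0/18


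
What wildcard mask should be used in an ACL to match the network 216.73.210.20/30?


Subnet mask: 255.255.255.252
Wildcard = 255.255.255.255 - subnet mask
255 - 255 = 0
255 - 255 = 0
255 - 255 = 0
255 - 252 = 3
Wildcard: 0.0.0.3


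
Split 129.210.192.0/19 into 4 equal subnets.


New prefix = 19 + 2 = 21
Each subnet has 2048 addresses
  129.210.192.0/21
  129.210.200.0/21
  129.210.208.0/21
  129.210.216.0/21
Subnets: 129.210.192.0/21, 129.210.200.0/21, 129.210.208.0/21, 129.210.216.0/21


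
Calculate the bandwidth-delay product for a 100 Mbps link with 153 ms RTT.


BDP = bandwidth * RTT
= 100 Mbps * 153 ms
= 100 * 1e6 * 153 / 1000 bits
= 15300000 bits
= 1912500 bytes
= 1867.6758 KB
BDP = 15300000 bits (1912500 bytes)


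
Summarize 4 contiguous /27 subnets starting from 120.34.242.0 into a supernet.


Original prefix: /27
Number of subnets: 4 = 2^2
New prefix = 27 - 2 = 25
Supernet: 120.34.242.0/25


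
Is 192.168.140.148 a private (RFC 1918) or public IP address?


RFC 1918 private ranges:
  10.0.0.0/8 (10.0.0.0 - 10.255.255.255)
  172.16.0.0/12 (172.16.0.0 - 172.31.255.255)
  192.168.0.0/16 (192.168.0.0 - 192.168.255.255)
Private (in 192.168.0.0/16)


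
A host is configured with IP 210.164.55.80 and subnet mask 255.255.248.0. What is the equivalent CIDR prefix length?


Binary: 11111111.11111111.11111000.00000000
Count leading 1s
Prefix: /21


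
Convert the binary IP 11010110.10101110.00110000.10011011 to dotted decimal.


11010110 = 214
10101110 = 174
00110000 = 48
10011011 = 155
IP: 214.174.48.155


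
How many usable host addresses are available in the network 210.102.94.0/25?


Host bits = 32 - 25 = 7
Total addresses = 2^7 = 128
Usable = total - 2 (network and broadcast)
Usable hosts: 126


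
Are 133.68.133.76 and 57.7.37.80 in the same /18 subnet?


Mask: 255.255.192.0
133.68.133.76 AND mask = 133.68.128.0
57.7.37.80 AND mask = 57.7.0.0
No, different subnets (133.68.128.0 vs 57.7.0.0)


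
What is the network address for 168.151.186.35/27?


IP:   10101000.10010111.10111010.00100011
Mask: 11111111.11111111.11111111.11100000
AND operation:
Net:  10101000.10010111.10111010.00100000
Network: 168.151.186.32/27


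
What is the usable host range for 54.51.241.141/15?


Network: 54.50.0.0
Broadcast: 54.51.255.255
First usable = network + 1
Last usable = broadcast - 1
Range: 54.50.0.1 to 54.51.255.254


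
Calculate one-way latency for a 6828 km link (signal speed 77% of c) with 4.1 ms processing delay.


Speed = 0.77 * 3e5 km/s = 231000 km/s
Propagation delay = 6828 / 231000 = 0.0296 s = 29.5584 ms
Processing delay = 4.1 ms
Total one-way latency = 33.6584 ms


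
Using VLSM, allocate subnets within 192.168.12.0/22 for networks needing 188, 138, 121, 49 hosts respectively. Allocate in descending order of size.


188 hosts -> /24 (254 usable): 192.168.12.0/24
138 hosts -> /24 (254 usable): 192.168.13.0/24
121 hosts -> /25 (126 usable): 192.168.14.0/25
49 hosts -> /26 (62 usable): 192.168.14.128/26
Allocation: 192.168.12.0/24 (188 hosts, 254 usable); 192.168.13.0/24 (138 hosts, 254 usable); 192.168.14.0/25 (121 hosts, 126 usable); 192.168.14.128/26 (49 hosts, 62 usable)


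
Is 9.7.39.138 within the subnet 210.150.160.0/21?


Subnet network: 210.150.160.0
Test IP AND mask: 9.7.32.0
No, 9.7.39.138 is not in 210.150.160.0/21


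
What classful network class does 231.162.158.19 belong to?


First octet: 231
Binary: 11100111
1110xxxx -> Class D (224-239)
Class D (multicast), default mask N/A


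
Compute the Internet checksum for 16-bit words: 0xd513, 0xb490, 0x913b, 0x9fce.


Sum all words (with carry folding):
+ 0xd513 = 0xd513
+ 0xb490 = 0x89a4
+ 0x913b = 0x1ae0
+ 0x9fce = 0xbaae
One's complement: ~0xbaae
Checksum = 0x4551


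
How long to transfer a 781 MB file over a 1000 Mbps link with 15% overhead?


Effective throughput = 1000 * (1 - 15/100) = 850 Mbps
File size in Mb = 781 * 8 = 6248 Mb
Time = 6248 / 850
Time = 7.3506 seconds


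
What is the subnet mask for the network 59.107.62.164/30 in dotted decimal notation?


/30 means 30 network bits, 2 host bits
Binary: 11111111111111111111111111111100
Mask: 255.255.255.252


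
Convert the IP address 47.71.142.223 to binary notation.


47 = 00101111
71 = 01000111
142 = 10001110
223 = 11011111
Binary: 00101111.01000111.10001110.11011111


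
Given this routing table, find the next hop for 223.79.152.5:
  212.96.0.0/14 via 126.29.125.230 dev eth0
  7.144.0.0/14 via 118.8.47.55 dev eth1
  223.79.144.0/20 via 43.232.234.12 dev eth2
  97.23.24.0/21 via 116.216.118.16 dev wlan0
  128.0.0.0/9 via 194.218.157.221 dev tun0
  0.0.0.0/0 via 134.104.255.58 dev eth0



Longest prefix match for 223.79.152.5:
  /14 212.96.0.0: no
  /14 7.144.0.0: no
  /20 223.79.144.0: MATCH
  /21 97.23.24.0: no
  /9 128.0.0.0: no
  /0 0.0.0.0: MATCH
Selected: next-hop 43.232.234.12 via eth2 (matched /20)


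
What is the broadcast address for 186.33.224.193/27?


Network: 186.33.224.192/27
Host bits = 5
Set all host bits to 1:
Broadcast: 186.33.224.223


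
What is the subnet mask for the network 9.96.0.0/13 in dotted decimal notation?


/13 means 13 network bits, 19 host bits
Binary: 11111111111110000000000000000000
Mask: 255.248.0.0


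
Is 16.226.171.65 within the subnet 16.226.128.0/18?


Subnet network: 16.226.128.0
Test IP AND mask: 16.226.128.0
Yes, 16.226.171.65 is in 16.226.128.0/18


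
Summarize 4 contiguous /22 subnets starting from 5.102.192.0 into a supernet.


Original prefix: /22
Number of subnets: 4 = 2^2
New prefix = 22 - 2 = 20
Supernet: 5.102.192.0/20


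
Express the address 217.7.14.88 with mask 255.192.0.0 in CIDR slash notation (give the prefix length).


Binary: 11111111.11000000.00000000.00000000
Count leading 1s
Prefix: /10


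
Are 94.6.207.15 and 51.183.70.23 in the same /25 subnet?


Mask: 255.255.255.128
94.6.207.15 AND mask = 94.6.207.0
51.183.70.23 AND mask = 51.183.70.0
No, different subnets (94.6.207.0 vs 51.183.70.0)


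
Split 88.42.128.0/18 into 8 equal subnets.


New prefix = 18 + 3 = 21
Each subnet has 2048 addresses
  88.42.128.0/21
  88.42.136.0/21
  88.42.144.0/21
  88.42.152.0/21
  88.42.160.0/21
  88.42.168.0/21
  88.42.176.0/21
  88.42.184.0/21
Subnets: 88.42.128.0/21, 88.42.136.0/21, 88.42.144.0/21, 88.42.152.0/21, 88.42.160.0/21, 88.42.168.0/21, 88.42.176.0/21, 88.42.184.0/21


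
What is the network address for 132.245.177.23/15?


IP:   10000100.11110101.10110001.00010111
Mask: 11111111.11111110.00000000.00000000
AND operation:
Net:  10000100.11110100.00000000.00000000
Network: 132.244.0.0/15


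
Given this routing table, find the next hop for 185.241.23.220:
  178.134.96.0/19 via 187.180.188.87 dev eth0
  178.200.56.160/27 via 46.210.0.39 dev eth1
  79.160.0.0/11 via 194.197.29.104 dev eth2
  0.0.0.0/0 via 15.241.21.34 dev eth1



Longest prefix match for 185.241.23.220:
  /19 178.134.96.0: no
  /27 178.200.56.160: no
  /11 79.160.0.0: no
  /0 0.0.0.0: MATCH
Selected: next-hop 15.241.21.34 via eth1 (matched /0)


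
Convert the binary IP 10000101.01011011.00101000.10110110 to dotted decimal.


10000101 = 133
01011011 = 91
00101000 = 40
10110110 = 182
IP: 133.91.40.182


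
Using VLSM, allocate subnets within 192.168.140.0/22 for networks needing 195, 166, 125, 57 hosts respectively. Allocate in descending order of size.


195 hosts -> /24 (254 usable): 192.168.140.0/24
166 hosts -> /24 (254 usable): 192.168.141.0/24
125 hosts -> /25 (126 usable): 192.168.142.0/25
57 hosts -> /26 (62 usable): 192.168.142.128/26
Allocation: 192.168.140.0/24 (195 hosts, 254 usable); 192.168.141.0/24 (166 hosts, 254 usable); 192.168.142.0/25 (125 hosts, 126 usable); 192.168.142.128/26 (57 hosts, 62 usable)


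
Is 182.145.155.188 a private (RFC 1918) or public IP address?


RFC 1918 private ranges:
  10.0.0.0/8 (10.0.0.0 - 10.255.255.255)
  172.16.0.0/12 (172.16.0.0 - 172.31.255.255)
  192.168.0.0/16 (192.168.0.0 - 192.168.255.255)
Public (not in any RFC 1918 range)


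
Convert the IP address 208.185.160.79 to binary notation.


208 = 11010000
185 = 10111001
160 = 10100000
79 = 01001111
Binary: 11010000.10111001.10100000.01001111


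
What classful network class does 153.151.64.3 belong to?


First octet: 153
Binary: 10011001
10xxxxxx -> Class B (128-191)
Class B, default mask 255.255.0.0 (/16)


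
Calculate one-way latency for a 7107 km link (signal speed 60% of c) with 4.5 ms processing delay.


Speed = 0.6 * 3e5 km/s = 180000 km/s
Propagation delay = 7107 / 180000 = 0.0395 s = 39.4833 ms
Processing delay = 4.5 ms
Total one-way latency = 43.9833 ms


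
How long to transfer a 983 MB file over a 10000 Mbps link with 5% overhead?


Effective throughput = 10000 * (1 - 5/100) = 9500 Mbps
File size in Mb = 983 * 8 = 7864 Mb
Time = 7864 / 9500
Time = 0.8278 seconds


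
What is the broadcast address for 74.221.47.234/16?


Network: 74.221.0.0/16
Host bits = 16
Set all host bits to 1:
Broadcast: 74.221.255.255


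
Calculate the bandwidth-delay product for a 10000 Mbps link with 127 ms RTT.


BDP = bandwidth * RTT
= 10000 Mbps * 127 ms
= 10000 * 1e6 * 127 / 1000 bits
= 1270000000 bits
= 158750000 bytes
= 155029.2969 KB
BDP = 1270000000 bits (158750000 bytes)


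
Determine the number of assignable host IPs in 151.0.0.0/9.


Host bits = 32 - 9 = 23
Total addresses = 2^23 = 8388608
Usable = total - 2 (network and broadcast)
Usable hosts: 8388606


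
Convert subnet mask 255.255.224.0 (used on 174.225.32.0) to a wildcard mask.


Subnet mask: 255.255.224.0
Wildcard = 255.255.255.255 - subnet mask
255 - 255 = 0
255 - 255 = 0
255 - 224 = 31
255 - 0 = 255
Wildcard: 0.0.31.255


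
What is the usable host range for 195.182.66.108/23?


Network: 195.182.66.0
Broadcast: 195.182.67.255
First usable = network + 1
Last usable = broadcast - 1
Range: 195.182.66.1 to 195.182.67.254


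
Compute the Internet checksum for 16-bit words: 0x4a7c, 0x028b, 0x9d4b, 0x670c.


Sum all words (with carry folding):
+ 0x4a7c = 0x4a7c
+ 0x028b = 0x4d07
+ 0x9d4b = 0xea52
+ 0x670c = 0x515f
One's complement: ~0x515f
Checksum = 0xaea0


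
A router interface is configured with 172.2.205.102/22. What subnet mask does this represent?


/22 means 22 network bits, 10 host bits
Binary: 11111111111111111111110000000000
Mask: 255.255.252.0


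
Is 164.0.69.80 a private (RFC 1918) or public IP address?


RFC 1918 private ranges:
  10.0.0.0/8 (10.0.0.0 - 10.255.255.255)
  172.16.0.0/12 (172.16.0.0 - 172.31.255.255)
  192.168.0.0/16 (192.168.0.0 - 192.168.255.255)
Public (not in any RFC 1918 range)


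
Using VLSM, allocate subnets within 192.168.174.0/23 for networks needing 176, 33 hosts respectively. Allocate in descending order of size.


176 hosts -> /24 (254 usable): 192.168.174.0/24
33 hosts -> /26 (62 usable): 192.168.175.0/26
Allocation: 192.168.174.0/24 (176 hosts, 254 usable); 192.168.175.0/26 (33 hosts, 62 usable)


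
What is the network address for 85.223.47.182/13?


IP:   01010101.11011111.00101111.10110110
Mask: 11111111.11111000.00000000.00000000
AND operation:
Net:  01010101.11011000.00000000.00000000
Network: 85.216.0.0/13


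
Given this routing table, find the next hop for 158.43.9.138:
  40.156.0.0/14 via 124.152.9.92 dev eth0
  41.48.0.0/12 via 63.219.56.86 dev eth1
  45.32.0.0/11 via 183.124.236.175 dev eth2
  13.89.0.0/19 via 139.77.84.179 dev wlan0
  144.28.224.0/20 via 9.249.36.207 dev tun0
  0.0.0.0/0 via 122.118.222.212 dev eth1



Longest prefix match for 158.43.9.138:
  /14 40.156.0.0: no
  /12 41.48.0.0: no
  /11 45.32.0.0: no
  /19 13.89.0.0: no
  /20 144.28.224.0: no
  /0 0.0.0.0: MATCH
Selected: next-hop 122.118.222.212 via eth1 (matched /0)


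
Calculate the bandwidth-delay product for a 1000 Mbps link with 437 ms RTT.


BDP = bandwidth * RTT
= 1000 Mbps * 437 ms
= 1000 * 1e6 * 437 / 1000 bits
= 437000000 bits
= 54625000 bytes
= 53344.7266 KB
BDP = 437000000 bits (54625000 bytes)


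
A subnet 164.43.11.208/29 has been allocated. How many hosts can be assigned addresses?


Host bits = 32 - 29 = 3
Total addresses = 2^3 = 8
Usable = total - 2 (network and broadcast)
Usable hosts: 6


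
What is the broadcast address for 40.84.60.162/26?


Network: 40.84.60.128/26
Host bits = 6
Set all host bits to 1:
Broadcast: 40.84.60.191


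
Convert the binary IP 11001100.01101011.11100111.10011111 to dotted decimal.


11001100 = 204
01101011 = 107
11100111 = 231
10011111 = 159
IP: 204.107.231.159


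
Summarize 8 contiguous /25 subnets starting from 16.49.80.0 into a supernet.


Original prefix: /25
Number of subnets: 8 = 2^3
New prefix = 25 - 3 = 22
Supernet: 16.49.80.0/22


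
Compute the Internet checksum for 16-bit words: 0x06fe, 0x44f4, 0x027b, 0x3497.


Sum all words (with carry folding):
+ 0x06fe = 0x06fe
+ 0x44f4 = 0x4bf2
+ 0x027b = 0x4e6d
+ 0x3497 = 0x8304
One's complement: ~0x8304
Checksum = 0x7cfb


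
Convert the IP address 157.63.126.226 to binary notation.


157 = 10011101
63 = 00111111
126 = 01111110
226 = 11100010
Binary: 10011101.00111111.01111110.11100010


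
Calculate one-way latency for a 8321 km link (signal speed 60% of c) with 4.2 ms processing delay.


Speed = 0.6 * 3e5 km/s = 180000 km/s
Propagation delay = 8321 / 180000 = 0.0462 s = 46.2278 ms
Processing delay = 4.2 ms
Total one-way latency = 50.4278 ms


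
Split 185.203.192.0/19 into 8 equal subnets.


New prefix = 19 + 3 = 22
Each subnet has 1024 addresses
  185.203.192.0/22
  185.203.196.0/22
  185.203.200.0/22
  185.203.204.0/22
  185.203.208.0/22
  185.203.212.0/22
  185.203.216.0/22
  185.203.220.0/22
Subnets: 185.203.192.0/22, 185.203.196.0/22, 185.203.200.0/22, 185.203.204.0/22, 185.203.208.0/22, 185.203.212.0/22, 185.203.216.0/22, 185.203.220.0/22


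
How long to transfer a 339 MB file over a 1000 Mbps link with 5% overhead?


Effective throughput = 1000 * (1 - 5/100) = 950 Mbps
File size in Mb = 339 * 8 = 2712 Mb
Time = 2712 / 950
Time = 2.8547 seconds


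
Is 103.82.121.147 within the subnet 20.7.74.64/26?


Subnet network: 20.7.74.64
Test IP AND mask: 103.82.121.128
No, 103.82.121.147 is not in 20.7.74.64/26


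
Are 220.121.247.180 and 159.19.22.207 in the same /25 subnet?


Mask: 255.255.255.128
220.121.247.180 AND mask = 220.121.247.128
159.19.22.207 AND mask = 159.19.22.128
No, different subnets (220.121.247.128 vs 159.19.22.128)


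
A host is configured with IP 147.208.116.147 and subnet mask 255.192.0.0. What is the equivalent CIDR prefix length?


Binary: 11111111.11000000.00000000.00000000
Count leading 1s
Prefix: /10


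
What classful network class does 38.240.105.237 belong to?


First octet: 38
Binary: 00100110
0xxxxxxx -> Class A (1-126)
Class A, default mask 255.0.0.0 (/8)


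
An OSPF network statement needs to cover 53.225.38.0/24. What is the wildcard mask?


Subnet mask: 255.255.255.0
Wildcard = 255.255.255.255 - subnet mask
255 - 255 = 0
255 - 255 = 0
255 - 255 = 0
255 - 0 = 255
Wildcard: 0.0.0.255


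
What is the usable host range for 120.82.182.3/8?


Network: 120.0.0.0
Broadcast: 120.255.255.255
First usable = network + 1
Last usable = broadcast - 1
Range: 120.0.0.1 to 120.255.255.254


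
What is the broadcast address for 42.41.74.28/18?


Network: 42.41.64.0/18
Host bits = 14
Set all host bits to 1:
Broadcast: 42.41.127.255


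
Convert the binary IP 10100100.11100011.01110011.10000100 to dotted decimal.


10100100 = 164
11100011 = 227
01110011 = 115
10000100 = 132
IP: 164.227.115.132


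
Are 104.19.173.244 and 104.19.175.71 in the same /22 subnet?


Mask: 255.255.252.0
104.19.173.244 AND mask = 104.19.172.0
104.19.175.71 AND mask = 104.19.172.0
Yes, same subnet (104.19.172.0)


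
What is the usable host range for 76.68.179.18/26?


Network: 76.68.179.0
Broadcast: 76.68.179.63
First usable = network + 1
Last usable = broadcast - 1
Range: 76.68.179.1 to 76.68.179.62


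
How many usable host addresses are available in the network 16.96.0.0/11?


Host bits = 32 - 11 = 21
Total addresses = 2^21 = 2097152
Usable = total - 2 (network and broadcast)
Usable hosts: 2097150


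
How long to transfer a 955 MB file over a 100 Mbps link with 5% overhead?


Effective throughput = 100 * (1 - 5/100) = 95 Mbps
File size in Mb = 955 * 8 = 7640 Mb
Time = 7640 / 95
Time = 80.4211 seconds


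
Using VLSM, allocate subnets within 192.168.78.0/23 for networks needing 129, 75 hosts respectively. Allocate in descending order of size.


129 hosts -> /24 (254 usable): 192.168.78.0/24
75 hosts -> /25 (126 usable): 192.168.79.0/25
Allocation: 192.168.78.0/24 (129 hosts, 254 usable); 192.168.79.0/25 (75 hosts, 126 usable)


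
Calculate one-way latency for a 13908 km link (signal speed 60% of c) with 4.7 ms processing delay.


Speed = 0.6 * 3e5 km/s = 180000 km/s
Propagation delay = 13908 / 180000 = 0.0773 s = 77.2667 ms
Processing delay = 4.7 ms
Total one-way latency = 81.9667 ms


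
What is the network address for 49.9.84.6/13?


IP:   00110001.00001001.01010100.00000110
Mask: 11111111.11111000.00000000.00000000
AND operation:
Net:  00110001.00001000.00000000.00000000
Network: 49.8.0.0/13


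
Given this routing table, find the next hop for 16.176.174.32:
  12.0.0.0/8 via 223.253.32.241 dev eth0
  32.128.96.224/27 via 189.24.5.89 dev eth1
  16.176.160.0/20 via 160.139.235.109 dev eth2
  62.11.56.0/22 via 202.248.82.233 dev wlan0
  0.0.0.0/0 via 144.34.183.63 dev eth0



Longest prefix match for 16.176.174.32:
  /8 12.0.0.0: no
  /27 32.128.96.224: no
  /20 16.176.160.0: MATCH
  /22 62.11.56.0: no
  /0 0.0.0.0: MATCH
Selected: next-hop 160.139.235.109 via eth2 (matched /20)


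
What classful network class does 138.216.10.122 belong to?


First octet: 138
Binary: 10001010
10xxxxxx -> Class B (128-191)
Class B, default mask 255.255.0.0 (/16)


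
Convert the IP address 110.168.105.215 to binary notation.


110 = 01101110
168 = 10101000
105 = 01101001
215 = 11010111
Binary: 01101110.10101000.01101001.11010111


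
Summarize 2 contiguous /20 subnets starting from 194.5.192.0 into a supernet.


Original prefix: /20
Number of subnets: 2 = 2^1
New prefix = 20 - 1 = 19
Supernet: 194.5.192.0/19


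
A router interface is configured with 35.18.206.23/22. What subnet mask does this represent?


/22 means 22 network bits, 10 host bits
Binary: 11111111111111111111110000000000
Mask: 255.255.252.0


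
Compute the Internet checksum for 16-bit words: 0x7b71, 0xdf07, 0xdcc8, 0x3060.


Sum all words (with carry folding):
+ 0x7b71 = 0x7b71
+ 0xdf07 = 0x5a79
+ 0xdcc8 = 0x3742
+ 0x3060 = 0x67a2
One's complement: ~0x67a2
Checksum = 0x985d


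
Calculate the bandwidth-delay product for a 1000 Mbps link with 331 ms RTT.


BDP = bandwidth * RTT
= 1000 Mbps * 331 ms
= 1000 * 1e6 * 331 / 1000 bits
= 331000000 bits
= 41375000 bytes
= 40405.2734 KB
BDP = 331000000 bits (41375000 bytes)


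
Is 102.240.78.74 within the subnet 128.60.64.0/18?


Subnet network: 128.60.64.0
Test IP AND mask: 102.240.64.0
No, 102.240.78.74 is not in 128.60.64.0/18


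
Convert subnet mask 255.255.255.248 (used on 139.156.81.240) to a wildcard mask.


Subnet mask: 255.255.255.248
Wildcard = 255.255.255.255 - subnet mask
255 - 255 = 0
255 - 255 = 0
255 - 255 = 0
255 - 248 = 7
Wildcard: 0.0.0.7


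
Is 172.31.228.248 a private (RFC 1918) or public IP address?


RFC 1918 private ranges:
  10.0.0.0/8 (10.0.0.0 - 10.255.255.255)
  172.16.0.0/12 (172.16.0.0 - 172.31.255.255)
  192.168.0.0/16 (192.168.0.0 - 192.168.255.255)
Private (in 172.16.0.0/12)


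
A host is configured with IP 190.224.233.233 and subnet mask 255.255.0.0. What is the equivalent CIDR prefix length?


Binary: 11111111.11111111.00000000.00000000
Count leading 1s
Prefix: /16


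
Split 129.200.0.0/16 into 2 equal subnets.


New prefix = 16 + 1 = 17
Each subnet has 32768 addresses
  129.200.0.0/17
  129.200.128.0/17
Subnets: 129.200.0.0/17, 129.200.128.0/17


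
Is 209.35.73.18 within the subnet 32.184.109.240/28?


Subnet network: 32.184.109.240
Test IP AND mask: 209.35.73.16
No, 209.35.73.18 is not in 32.184.109.240/28


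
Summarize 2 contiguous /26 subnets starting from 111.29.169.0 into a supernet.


Original prefix: /26
Number of subnets: 2 = 2^1
New prefix = 26 - 1 = 25
Supernet: 111.29.169.0/25


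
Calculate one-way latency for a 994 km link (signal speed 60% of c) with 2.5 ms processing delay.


Speed = 0.6 * 3e5 km/s = 180000 km/s
Propagation delay = 994 / 180000 = 0.0055 s = 5.5222 ms
Processing delay = 2.5 ms
Total one-way latency = 8.0222 ms


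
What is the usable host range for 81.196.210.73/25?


Network: 81.196.210.0
Broadcast: 81.196.210.127
First usable = network + 1
Last usable = broadcast - 1
Range: 81.196.210.1 to 81.196.210.126


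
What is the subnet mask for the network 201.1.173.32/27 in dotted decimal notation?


/27 means 27 network bits, 5 host bits
Binary: 11111111111111111111111111100000
Mask: 255.255.255.224


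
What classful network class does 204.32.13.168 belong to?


First octet: 204
Binary: 11001100
110xxxxx -> Class C (192-223)
Class C, default mask 255.255.255.0 (/24)


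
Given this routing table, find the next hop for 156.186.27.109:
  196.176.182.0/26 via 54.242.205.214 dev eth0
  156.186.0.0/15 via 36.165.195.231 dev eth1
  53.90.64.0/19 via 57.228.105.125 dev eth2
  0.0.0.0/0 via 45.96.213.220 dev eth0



Longest prefix match for 156.186.27.109:
  /26 196.176.182.0: no
  /15 156.186.0.0: MATCH
  /19 53.90.64.0: no
  /0 0.0.0.0: MATCH
Selected: next-hop 36.165.195.231 via eth1 (matched /15)


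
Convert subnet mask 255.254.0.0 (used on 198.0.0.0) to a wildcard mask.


Subnet mask: 255.254.0.0
Wildcard = 255.255.255.255 - subnet mask
255 - 255 = 0
255 - 254 = 1
255 - 0 = 255
255 - 0 = 255
Wildcard: 0.1.255.255


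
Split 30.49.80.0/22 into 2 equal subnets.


New prefix = 22 + 1 = 23
Each subnet has 512 addresses
  30.49.80.0/23
  30.49.82.0/23
Subnets: 30.49.80.0/23, 30.49.82.0/23


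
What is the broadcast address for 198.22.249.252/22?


Network: 198.22.248.0/22
Host bits = 10
Set all host bits to 1:
Broadcast: 198.22.251.255


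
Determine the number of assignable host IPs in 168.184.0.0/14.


Host bits = 32 - 14 = 18
Total addresses = 2^18 = 262144
Usable = total - 2 (network and broadcast)
Usable hosts: 262142


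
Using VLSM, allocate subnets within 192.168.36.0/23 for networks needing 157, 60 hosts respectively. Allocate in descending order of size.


157 hosts -> /24 (254 usable): 192.168.36.0/24
60 hosts -> /26 (62 usable): 192.168.37.0/26
Allocation: 192.168.36.0/24 (157 hosts, 254 usable); 192.168.37.0/26 (60 hosts, 62 usable)


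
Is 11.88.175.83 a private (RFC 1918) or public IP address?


RFC 1918 private ranges:
  10.0.0.0/8 (10.0.0.0 - 10.255.255.255)
  172.16.0.0/12 (172.16.0.0 - 172.31.255.255)
  192.168.0.0/16 (192.168.0.0 - 192.168.255.255)
Public (not in any RFC 1918 range)


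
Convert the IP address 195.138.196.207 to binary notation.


195 = 11000011
138 = 10001010
196 = 11000100
207 = 11001111
Binary: 11000011.10001010.11000100.11001111


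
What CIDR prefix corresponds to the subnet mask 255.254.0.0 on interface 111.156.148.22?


Binary: 11111111.11111110.00000000.00000000
Count leading 1s
Prefix: /15


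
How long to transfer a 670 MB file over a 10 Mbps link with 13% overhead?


Effective throughput = 10 * (1 - 13/100) = 8.7 Mbps
File size in Mb = 670 * 8 = 5360 Mb
Time = 5360 / 8.7
Time = 616.092 seconds


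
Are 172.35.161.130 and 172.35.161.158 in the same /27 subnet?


Mask: 255.255.255.224
172.35.161.130 AND mask = 172.35.161.128
172.35.161.158 AND mask = 172.35.161.128
Yes, same subnet (172.35.161.128)


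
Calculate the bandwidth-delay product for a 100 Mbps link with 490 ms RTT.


BDP = bandwidth * RTT
= 100 Mbps * 490 ms
= 100 * 1e6 * 490 / 1000 bits
= 49000000 bits
= 6125000 bytes
= 5981.4453 KB
BDP = 49000000 bits (6125000 bytes)


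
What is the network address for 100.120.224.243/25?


IP:   01100100.01111000.11100000.11110011
Mask: 11111111.11111111.11111111.10000000
AND operation:
Net:  01100100.01111000.11100000.10000000
Network: 100.120.224.128/25


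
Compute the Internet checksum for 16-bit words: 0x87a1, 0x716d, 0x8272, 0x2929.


Sum all words (with carry folding):
+ 0x87a1 = 0x87a1
+ 0x716d = 0xf90e
+ 0x8272 = 0x7b81
+ 0x2929 = 0xa4aa
One's complement: ~0xa4aa
Checksum = 0x5b55


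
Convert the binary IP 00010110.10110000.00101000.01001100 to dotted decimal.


00010110 = 22
10110000 = 176
00101000 = 40
01001100 = 76
IP: 22.176.40.76


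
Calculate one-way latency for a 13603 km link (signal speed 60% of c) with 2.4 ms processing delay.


Speed = 0.6 * 3e5 km/s = 180000 km/s
Propagation delay = 13603 / 180000 = 0.0756 s = 75.5722 ms
Processing delay = 2.4 ms
Total one-way latency = 77.9722 ms


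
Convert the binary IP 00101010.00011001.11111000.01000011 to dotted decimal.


00101010 = 42
00011001 = 25
11111000 = 248
01000011 = 67
IP: 42.25.248.67


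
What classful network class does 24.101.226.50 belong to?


First octet: 24
Binary: 00011000
0xxxxxxx -> Class A (1-126)
Class A, default mask 255.0.0.0 (/8)


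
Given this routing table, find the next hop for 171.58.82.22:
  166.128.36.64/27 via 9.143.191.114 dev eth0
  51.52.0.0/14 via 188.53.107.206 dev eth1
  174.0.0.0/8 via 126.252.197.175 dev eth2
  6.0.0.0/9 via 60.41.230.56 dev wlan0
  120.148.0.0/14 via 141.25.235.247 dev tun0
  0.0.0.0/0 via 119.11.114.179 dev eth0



Longest prefix match for 171.58.82.22:
  /27 166.128.36.64: no
  /14 51.52.0.0: no
  /8 174.0.0.0: no
  /9 6.0.0.0: no
  /14 120.148.0.0: no
  /0 0.0.0.0: MATCH
Selected: next-hop 119.11.114.179 via eth0 (matched /0)


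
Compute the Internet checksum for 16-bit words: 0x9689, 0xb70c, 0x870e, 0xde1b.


Sum all words (with carry folding):
+ 0x9689 = 0x9689
+ 0xb70c = 0x4d96
+ 0x870e = 0xd4a4
+ 0xde1b = 0xb2c0
One's complement: ~0xb2c0
Checksum = 0x4d3f


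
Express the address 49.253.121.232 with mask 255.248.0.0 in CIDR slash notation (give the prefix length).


Binary: 11111111.11111000.00000000.00000000
Count leading 1s
Prefix: /13


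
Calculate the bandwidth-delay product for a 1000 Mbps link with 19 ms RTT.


BDP = bandwidth * RTT
= 1000 Mbps * 19 ms
= 1000 * 1e6 * 19 / 1000 bits
= 19000000 bits
= 2375000 bytes
= 2319.3359 KB
BDP = 19000000 bits (2375000 bytes)


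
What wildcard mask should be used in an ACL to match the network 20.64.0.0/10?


Subnet mask: 255.192.0.0
Wildcard = 255.255.255.255 - subnet mask
255 - 255 = 0
255 - 192 = 63
255 - 0 = 255
255 - 0 = 255
Wildcard: 0.63.255.255


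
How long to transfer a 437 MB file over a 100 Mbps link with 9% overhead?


Effective throughput = 100 * (1 - 9/100) = 91 Mbps
File size in Mb = 437 * 8 = 3496 Mb
Time = 3496 / 91
Time = 38.4176 seconds


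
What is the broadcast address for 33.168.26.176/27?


Network: 33.168.26.160/27
Host bits = 5
Set all host bits to 1:
Broadcast: 33.168.26.191


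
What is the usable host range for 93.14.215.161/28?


Network: 93.14.215.160
Broadcast: 93.14.215.175
First usable = network + 1
Last usable = broadcast - 1
Range: 93.14.215.161 to 93.14.215.174


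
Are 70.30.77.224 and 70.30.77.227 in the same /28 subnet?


Mask: 255.255.255.240
70.30.77.224 AND mask = 70.30.77.224
70.30.77.227 AND mask = 70.30.77.224
Yes, same subnet (70.30.77.224)


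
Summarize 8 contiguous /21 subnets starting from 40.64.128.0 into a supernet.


Original prefix: /21
Number of subnets: 8 = 2^3
New prefix = 21 - 3 = 18
Supernet: 40.64.128.0/18


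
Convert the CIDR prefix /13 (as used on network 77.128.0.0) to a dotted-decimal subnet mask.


/13 means 13 network bits, 19 host bits
Binary: 11111111111110000000000000000000
Mask: 255.248.0.0


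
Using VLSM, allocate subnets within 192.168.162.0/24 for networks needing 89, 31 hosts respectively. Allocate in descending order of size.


89 hosts -> /25 (126 usable): 192.168.162.0/25
31 hosts -> /26 (62 usable): 192.168.162.128/26
Allocation: 192.168.162.0/25 (89 hosts, 126 usable); 192.168.162.128/26 (31 hosts, 62 usable)


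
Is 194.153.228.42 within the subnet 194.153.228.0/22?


Subnet network: 194.153.228.0
Test IP AND mask: 194.153.228.0
Yes, 194.153.228.42 is in 194.153.228.0/22


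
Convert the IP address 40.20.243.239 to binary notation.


40 = 00101000
20 = 00010100
243 = 11110011
239 = 11101111
Binary: 00101000.00010100.11110011.11101111


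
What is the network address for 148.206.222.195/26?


IP:   10010100.11001110.11011110.11000011
Mask: 11111111.11111111.11111111.11000000
AND operation:
Net:  10010100.11001110.11011110.11000000
Network: 148.206.222.192/26


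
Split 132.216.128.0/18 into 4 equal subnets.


New prefix = 18 + 2 = 20
Each subnet has 4096 addresses
  132.216.128.0/20
  132.216.144.0/20
  132.216.160.0/20
  132.216.176.0/20
Subnets: 132.216.128.0/20, 132.216.144.0/20, 132.216.160.0/20, 132.216.176.0/20


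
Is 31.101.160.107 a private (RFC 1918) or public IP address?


RFC 1918 private ranges:
  10.0.0.0/8 (10.0.0.0 - 10.255.255.255)
  172.16.0.0/12 (172.16.0.0 - 172.31.255.255)
  192.168.0.0/16 (192.168.0.0 - 192.168.255.255)
Public (not in any RFC 1918 range)


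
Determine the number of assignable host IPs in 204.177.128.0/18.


Host bits = 32 - 18 = 14
Total addresses = 2^14 = 16384
Usable = total - 2 (network and broadcast)
Usable hosts: 16382


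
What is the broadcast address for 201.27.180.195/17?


Network: 201.27.128.0/17
Host bits = 15
Set all host bits to 1:
Broadcast: 201.27.255.255
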